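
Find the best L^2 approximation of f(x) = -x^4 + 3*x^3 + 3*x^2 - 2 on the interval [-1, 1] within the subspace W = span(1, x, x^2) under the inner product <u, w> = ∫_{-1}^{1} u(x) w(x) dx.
g(x) = 15*x^2/7 + 9*x/5 - 67/35

The best approximation g ∈ W is the orthogonal projection of f onto W. Writing g = a_0 + a_1 x + a_2 x^2, the coefficients solve the normal equations G · a = b where
  G_{ij} = <φ_i, φ_j> and b_i = <f, φ_i>, with φ_0 = 1, φ_1 = x, φ_2 = x^2.
G =
  [2, 0, 2/3]
  [0, 2/3, 0]
  [2/3, 0, 2/5],
b = (-12/5, 6/5, -44/105).
Solving gives a_0 = -67/35, a_1 = 9/5, a_2 = 15/7, so
  g(x) = 15*x^2/7 + 9*x/5 - 67/35.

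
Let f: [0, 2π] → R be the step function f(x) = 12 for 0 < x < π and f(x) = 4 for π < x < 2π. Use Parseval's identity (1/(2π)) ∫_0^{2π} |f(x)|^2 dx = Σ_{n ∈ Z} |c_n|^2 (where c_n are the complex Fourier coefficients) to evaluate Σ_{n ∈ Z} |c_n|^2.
Σ |c_n|^2 = 80

Parseval equates the L^2 energy of f (normalised by 1/(2π)) with the ℓ^2 sum of its Fourier coefficients: (1/(2π)) ∫_0^{2π} |f|^2 = Σ |c_n|^2.
Compute the left side: (1/(2π)) [∫_0^π 12^2 dx + ∫_π^{2π} 4^2 dx] = (1/(2π)) · (144π + 16π) = (144 + 16)/2 = 80.
So Σ_{n ∈ Z} |c_n|^2 = 80.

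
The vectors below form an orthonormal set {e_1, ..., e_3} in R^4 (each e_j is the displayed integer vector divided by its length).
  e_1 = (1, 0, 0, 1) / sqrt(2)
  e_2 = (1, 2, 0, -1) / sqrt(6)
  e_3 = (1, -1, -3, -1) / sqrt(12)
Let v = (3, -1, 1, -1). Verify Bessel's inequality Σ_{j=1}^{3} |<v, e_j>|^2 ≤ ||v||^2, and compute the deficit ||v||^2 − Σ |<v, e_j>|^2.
Σ |<v, e_j>|^2 = 3; ||v||^2 = 12; deficit = 9

Write each e_j = u_j / sqrt(<u_j, u_j>) where u_j is the displayed integer vector. Then <v, e_j> = <v, u_j> / sqrt(<u_j, u_j>), so |<v, e_j>|^2 = <v, u_j>^2 / <u_j, u_j>.
Coefficients: <v, e_1> = 2/sqrt(2), <v, e_2> = 2/sqrt(6), <v, e_3> = 2/sqrt(12).
Square and sum: Σ |<v, e_j>|^2 = 3.
Compute ||v||^2 = v·v = 12.
Deficit = 12 − 3 = 9 ≥ 0, confirming Bessel's inequality. (The deficit equals ||v − Σ <v,e_j> e_j||^2, the squared distance from v to span{e_j}.)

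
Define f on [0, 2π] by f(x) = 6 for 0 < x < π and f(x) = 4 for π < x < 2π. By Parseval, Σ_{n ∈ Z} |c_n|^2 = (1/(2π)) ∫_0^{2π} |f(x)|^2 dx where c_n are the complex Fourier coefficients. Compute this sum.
Σ |c_n|^2 = 26

Parseval equates the L^2 energy of f (normalised by 1/(2π)) with the ℓ^2 sum of its Fourier coefficients: (1/(2π)) ∫_0^{2π} |f|^2 = Σ |c_n|^2.
Compute the left side: (1/(2π)) [∫_0^π 6^2 dx + ∫_π^{2π} 4^2 dx] = (1/(2π)) · (36π + 16π) = (36 + 16)/2 = 26.
So Σ_{n ∈ Z} |c_n|^2 = 26.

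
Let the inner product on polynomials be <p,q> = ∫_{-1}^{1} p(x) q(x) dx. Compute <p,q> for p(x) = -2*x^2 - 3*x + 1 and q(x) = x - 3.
<p,q> = -4

Expand the product: p(x)·q(x) = -2*x^3 + 3*x^2 + 10*x - 3.
∫_{-1}^{1} of each monomial x^k gives [2/(k+1) if k even, 0 if k odd]. Integrating term-by-term (or equivalently evaluating the antiderivative F(x) = -x^4/2 + x^3 + 5*x^2 - 3*x at the endpoints):
  F(1) − F(−1) = 5/2 − (13/2) = -4.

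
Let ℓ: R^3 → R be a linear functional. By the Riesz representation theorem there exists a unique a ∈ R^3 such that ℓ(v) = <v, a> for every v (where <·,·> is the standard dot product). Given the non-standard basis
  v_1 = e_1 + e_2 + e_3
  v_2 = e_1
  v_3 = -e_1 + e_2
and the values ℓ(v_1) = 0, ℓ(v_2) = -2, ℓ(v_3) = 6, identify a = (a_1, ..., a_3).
a = (-2, 4, -2)

Write a = (a_1, ..., a_3) in the standard basis. For each basis vector v_i, ℓ(v_i) = <v_i, a> is a linear equation in the a_j's. Collect the n equations into a matrix system V a = ℓ, where row i of V is v_i (expressed in the standard basis). Since V is invertible (lower-triangular with 1s on the diagonal, up to permutation), solve by back-substitution:
  V =
[[1, 1, 1],
 [1, 0, 0],
 [-1, 1, 0]]
  V a = (0, -2, 6)
Solving gives a = (-2, 4, -2).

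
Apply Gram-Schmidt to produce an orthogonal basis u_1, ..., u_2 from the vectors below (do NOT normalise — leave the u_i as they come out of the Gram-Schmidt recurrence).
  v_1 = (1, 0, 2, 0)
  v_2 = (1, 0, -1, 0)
Orthogonal basis:
  u_1 = (1, 0, 2, 0)
  u_2 = (6/5, 0, -3/5, 0)

Apply the Gram-Schmidt recurrence
  u_1 = v_1
  u_i = v_i − Σ_{j<i} ((v_i · u_j) / (u_j · u_j)) · u_j.

Step by step this gives:
  u_1 = (1, 0, 2, 0)
  u_2 = (6/5, 0, -3/5, 0)

Orthogonality check:
  u_2 · u_1 = 0 (should be 0)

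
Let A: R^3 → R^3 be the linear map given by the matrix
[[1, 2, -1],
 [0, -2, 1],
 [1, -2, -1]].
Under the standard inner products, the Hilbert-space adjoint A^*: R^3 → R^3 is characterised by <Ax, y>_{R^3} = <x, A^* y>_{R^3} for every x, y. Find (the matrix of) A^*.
A^* = A^T =
[[1, 0, 1],
 [2, -2, -2],
 [-1, 1, -1]]

For real matrices with standard dot products, the defining identity <Ax, y> = <x, A^* y> gives (Ax)^T y = x^T (A^*) y, i.e. x^T A^T y = x^T (A^*) y. Since this holds for all x, y, we must have A^* = A^T. Therefore
A^* =
[[1, 0, 1],
 [2, -2, -2],
 [-1, 1, -1]].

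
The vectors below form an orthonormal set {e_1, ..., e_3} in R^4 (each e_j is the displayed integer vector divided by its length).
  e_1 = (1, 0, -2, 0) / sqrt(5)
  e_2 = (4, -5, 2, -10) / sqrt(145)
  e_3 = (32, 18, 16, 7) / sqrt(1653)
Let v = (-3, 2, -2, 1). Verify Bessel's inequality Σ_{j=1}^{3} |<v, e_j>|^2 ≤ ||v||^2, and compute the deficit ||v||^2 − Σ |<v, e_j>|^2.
Σ |<v, e_j>|^2 = 770/57; ||v||^2 = 18; deficit = 256/57

Write each e_j = u_j / sqrt(<u_j, u_j>) where u_j is the displayed integer vector. Then <v, e_j> = <v, u_j> / sqrt(<u_j, u_j>), so |<v, e_j>|^2 = <v, u_j>^2 / <u_j, u_j>.
Coefficients: <v, e_1> = 1/sqrt(5), <v, e_2> = -36/sqrt(145), <v, e_3> = -85/sqrt(1653).
Square and sum: Σ |<v, e_j>|^2 = 770/57.
Compute ||v||^2 = v·v = 18.
Deficit = 18 − 770/57 = 256/57 ≥ 0, confirming Bessel's inequality. (The deficit equals ||v − Σ <v,e_j> e_j||^2, the squared distance from v to span{e_j}.)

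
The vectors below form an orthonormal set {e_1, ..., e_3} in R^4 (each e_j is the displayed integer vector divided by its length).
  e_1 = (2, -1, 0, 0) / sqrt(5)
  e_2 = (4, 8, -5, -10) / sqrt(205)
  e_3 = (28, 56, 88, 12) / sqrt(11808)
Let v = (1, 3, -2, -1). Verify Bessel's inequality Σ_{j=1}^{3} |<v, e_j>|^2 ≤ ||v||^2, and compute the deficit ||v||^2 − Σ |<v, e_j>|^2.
Σ |<v, e_j>|^2 = 103/9; ||v||^2 = 15; deficit = 32/9

Write each e_j = u_j / sqrt(<u_j, u_j>) where u_j is the displayed integer vector. Then <v, e_j> = <v, u_j> / sqrt(<u_j, u_j>), so |<v, e_j>|^2 = <v, u_j>^2 / <u_j, u_j>.
Coefficients: <v, e_1> = -1/sqrt(5), <v, e_2> = 48/sqrt(205), <v, e_3> = 8/sqrt(11808).
Square and sum: Σ |<v, e_j>|^2 = 103/9.
Compute ||v||^2 = v·v = 15.
Deficit = 15 − 103/9 = 32/9 ≥ 0, confirming Bessel's inequality. (The deficit equals ||v − Σ <v,e_j> e_j||^2, the squared distance from v to span{e_j}.)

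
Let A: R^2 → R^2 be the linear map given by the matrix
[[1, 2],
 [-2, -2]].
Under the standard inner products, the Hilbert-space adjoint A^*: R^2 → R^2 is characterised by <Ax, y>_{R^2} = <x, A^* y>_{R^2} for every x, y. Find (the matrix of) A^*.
A^* = A^T =
[[1, -2],
 [2, -2]]

For real matrices with standard dot products, the defining identity <Ax, y> = <x, A^* y> gives (Ax)^T y = x^T (A^*) y, i.e. x^T A^T y = x^T (A^*) y. Since this holds for all x, y, we must have A^* = A^T. Therefore
A^* =
[[1, -2],
 [2, -2]].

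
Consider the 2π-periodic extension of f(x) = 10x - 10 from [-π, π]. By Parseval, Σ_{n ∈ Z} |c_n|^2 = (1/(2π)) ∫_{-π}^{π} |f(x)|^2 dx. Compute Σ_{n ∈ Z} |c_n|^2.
Σ |c_n|^2 = 100π^2/3 + 100

Expand and integrate term by term over [-π, π]:
  ∫ (10x)^2 dx = 100·(2π^3/3); ∫ 2·10·(-10)·x dx = 0 (odd integrand); ∫ (-10)^2 dx = 100·2π.
So (1/(2π)) ∫_{-π}^{π} (10x - 10)^2 dx = 100π^2/3 + 100 = 100π^2/3 + 100.
Parseval ⇒ Σ |c_n|^2 = 100π^2/3 + 100.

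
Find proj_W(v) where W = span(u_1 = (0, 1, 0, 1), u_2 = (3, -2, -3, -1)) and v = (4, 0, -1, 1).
proj_W(v) = (93/37, 3/37, -93/37, 34/37)

Set up U = [u_1 | ... | u_2] ∈ R^(4×2). The projector onto W = col(U) is P = U (U^T U)^(-1) U^T.
Compute U^T U =
  [2, -3]
  [-3, 23],
and U^T v = (1, 14).
Solve U^T U · c = U^T v for the coefficients: c = (65/37, 31/37). The projection is proj_W(v) = U c.
Check: (v - proj_W(v)) · u_1 = 0  (should be 0).
Check: (v - proj_W(v)) · u_2 = 0  (should be 0).
Result: proj_W(v) = (93/37, 3/37, -93/37, 34/37).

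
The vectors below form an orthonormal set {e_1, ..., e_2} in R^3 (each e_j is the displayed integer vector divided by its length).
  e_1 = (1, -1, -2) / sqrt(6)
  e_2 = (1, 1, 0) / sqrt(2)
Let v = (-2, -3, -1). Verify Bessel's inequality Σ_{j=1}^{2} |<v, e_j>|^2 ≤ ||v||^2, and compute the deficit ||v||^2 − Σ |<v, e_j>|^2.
Σ |<v, e_j>|^2 = 14; ||v||^2 = 14; deficit = 0

Write each e_j = u_j / sqrt(<u_j, u_j>) where u_j is the displayed integer vector. Then <v, e_j> = <v, u_j> / sqrt(<u_j, u_j>), so |<v, e_j>|^2 = <v, u_j>^2 / <u_j, u_j>.
Coefficients: <v, e_1> = 3/sqrt(6), <v, e_2> = -5/sqrt(2).
Square and sum: Σ |<v, e_j>|^2 = 14.
Compute ||v||^2 = v·v = 14.
Deficit = 14 − 14 = 0 ≥ 0, confirming Bessel's inequality. (The deficit equals ||v − Σ <v,e_j> e_j||^2, the squared distance from v to span{e_j}.)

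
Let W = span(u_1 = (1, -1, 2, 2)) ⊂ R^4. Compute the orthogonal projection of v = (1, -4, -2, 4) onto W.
proj_W(v) = (9/10, -9/10, 9/5, 9/5)

Set up U = [u_1 | ... | u_1] ∈ R^(4×1). The projector onto W = col(U) is P = U (U^T U)^(-1) U^T.
Compute U^T U =
  [10],
and U^T v = (9).
Solve U^T U · c = U^T v for the coefficients: c = (9/10). The projection is proj_W(v) = U c.
Check: (v - proj_W(v)) · u_1 = 0  (should be 0).
Result: proj_W(v) = (9/10, -9/10, 9/5, 9/5).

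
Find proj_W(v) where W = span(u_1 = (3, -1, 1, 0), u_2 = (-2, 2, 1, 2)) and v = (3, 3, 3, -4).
proj_W(v) = (115/47, -33/47, 45/47, 8/47)

Set up U = [u_1 | ... | u_2] ∈ R^(4×2). The projector onto W = col(U) is P = U (U^T U)^(-1) U^T.
Compute U^T U =
  [11, -7]
  [-7, 13],
and U^T v = (9, -5).
Solve U^T U · c = U^T v for the coefficients: c = (41/47, 4/47). The projection is proj_W(v) = U c.
Check: (v - proj_W(v)) · u_1 = 0  (should be 0).
Check: (v - proj_W(v)) · u_2 = 0  (should be 0).
Result: proj_W(v) = (115/47, -33/47, 45/47, 8/47).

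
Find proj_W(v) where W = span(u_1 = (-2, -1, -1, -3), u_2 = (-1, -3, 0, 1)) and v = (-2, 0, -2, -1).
proj_W(v) = (-191/161, -88/161, -97/161, -42/23)

Set up U = [u_1 | ... | u_2] ∈ R^(4×2). The projector onto W = col(U) is P = U (U^T U)^(-1) U^T.
Compute U^T U =
  [15, 2]
  [2, 11],
and U^T v = (9, 1).
Solve U^T U · c = U^T v for the coefficients: c = (97/161, -3/161). The projection is proj_W(v) = U c.
Check: (v - proj_W(v)) · u_1 = 0  (should be 0).
Check: (v - proj_W(v)) · u_2 = 0  (should be 0).
Result: proj_W(v) = (-191/161, -88/161, -97/161, -42/23).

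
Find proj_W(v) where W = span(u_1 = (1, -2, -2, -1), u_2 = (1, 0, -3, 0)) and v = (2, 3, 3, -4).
proj_W(v) = (-13/17, 22/51, 106/51, 11/51)

Set up U = [u_1 | ... | u_2] ∈ R^(4×2). The projector onto W = col(U) is P = U (U^T U)^(-1) U^T.
Compute U^T U =
  [10, 7]
  [7, 10],
and U^T v = (-6, -7).
Solve U^T U · c = U^T v for the coefficients: c = (-11/51, -28/51). The projection is proj_W(v) = U c.
Check: (v - proj_W(v)) · u_1 = 0  (should be 0).
Check: (v - proj_W(v)) · u_2 = 0  (should be 0).
Result: proj_W(v) = (-13/17, 22/51, 106/51, 11/51).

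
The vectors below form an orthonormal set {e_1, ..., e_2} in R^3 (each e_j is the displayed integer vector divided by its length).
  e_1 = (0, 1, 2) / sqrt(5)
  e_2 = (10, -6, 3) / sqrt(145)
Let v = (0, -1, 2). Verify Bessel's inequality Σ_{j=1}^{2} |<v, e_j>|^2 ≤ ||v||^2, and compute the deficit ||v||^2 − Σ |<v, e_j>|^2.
Σ |<v, e_j>|^2 = 81/29; ||v||^2 = 5; deficit = 64/29

Write each e_j = u_j / sqrt(<u_j, u_j>) where u_j is the displayed integer vector. Then <v, e_j> = <v, u_j> / sqrt(<u_j, u_j>), so |<v, e_j>|^2 = <v, u_j>^2 / <u_j, u_j>.
Coefficients: <v, e_1> = 3/sqrt(5), <v, e_2> = 12/sqrt(145).
Square and sum: Σ |<v, e_j>|^2 = 81/29.
Compute ||v||^2 = v·v = 5.
Deficit = 5 − 81/29 = 64/29 ≥ 0, confirming Bessel's inequality. (The deficit equals ||v − Σ <v,e_j> e_j||^2, the squared distance from v to span{e_j}.)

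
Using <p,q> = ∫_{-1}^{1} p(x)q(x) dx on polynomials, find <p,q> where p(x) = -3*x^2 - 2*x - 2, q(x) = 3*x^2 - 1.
<p,q> = -8/5

Expand the product: p(x)·q(x) = -9*x^4 - 6*x^3 - 3*x^2 + 2*x + 2.
∫_{-1}^{1} of each monomial x^k gives [2/(k+1) if k even, 0 if k odd]. Integrating term-by-term (or equivalently evaluating the antiderivative F(x) = -9*x^5/5 - 3*x^4/2 - x^3 + x^2 + 2*x at the endpoints):
  F(1) − F(−1) = -13/10 − (3/10) = -8/5.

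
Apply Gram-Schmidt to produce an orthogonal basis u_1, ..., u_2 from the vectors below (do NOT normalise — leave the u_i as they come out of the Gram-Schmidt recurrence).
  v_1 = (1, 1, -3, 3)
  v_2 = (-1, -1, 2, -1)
Orthogonal basis:
  u_1 = (1, 1, -3, 3)
  u_2 = (-9/20, -9/20, 7/20, 13/20)

Apply the Gram-Schmidt recurrence
  u_1 = v_1
  u_i = v_i − Σ_{j<i} ((v_i · u_j) / (u_j · u_j)) · u_j.

Step by step this gives:
  u_1 = (1, 1, -3, 3)
  u_2 = (-9/20, -9/20, 7/20, 13/20)

Orthogonality check:
  u_2 · u_1 = 0 (should be 0)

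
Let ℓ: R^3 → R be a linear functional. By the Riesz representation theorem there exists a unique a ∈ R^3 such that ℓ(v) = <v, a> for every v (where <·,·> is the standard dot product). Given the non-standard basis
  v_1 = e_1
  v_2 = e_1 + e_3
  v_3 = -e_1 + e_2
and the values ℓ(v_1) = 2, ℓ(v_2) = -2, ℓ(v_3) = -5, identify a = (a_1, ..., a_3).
a = (2, -3, -4)

Write a = (a_1, ..., a_3) in the standard basis. For each basis vector v_i, ℓ(v_i) = <v_i, a> is a linear equation in the a_j's. Collect the n equations into a matrix system V a = ℓ, where row i of V is v_i (expressed in the standard basis). Since V is invertible (lower-triangular with 1s on the diagonal, up to permutation), solve by back-substitution:
  V =
[[1, 0, 0],
 [1, 0, 1],
 [-1, 1, 0]]
  V a = (2, -2, -5)
Solving gives a = (2, -3, -4).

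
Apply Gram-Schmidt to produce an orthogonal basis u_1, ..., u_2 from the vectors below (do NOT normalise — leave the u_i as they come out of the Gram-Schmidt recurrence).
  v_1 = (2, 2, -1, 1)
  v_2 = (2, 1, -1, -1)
Orthogonal basis:
  u_1 = (2, 2, -1, 1)
  u_2 = (4/5, -1/5, -2/5, -8/5)

Apply the Gram-Schmidt recurrence
  u_1 = v_1
  u_i = v_i − Σ_{j<i} ((v_i · u_j) / (u_j · u_j)) · u_j.

Step by step this gives:
  u_1 = (2, 2, -1, 1)
  u_2 = (4/5, -1/5, -2/5, -8/5)

Orthogonality check:
  u_2 · u_1 = 0 (should be 0)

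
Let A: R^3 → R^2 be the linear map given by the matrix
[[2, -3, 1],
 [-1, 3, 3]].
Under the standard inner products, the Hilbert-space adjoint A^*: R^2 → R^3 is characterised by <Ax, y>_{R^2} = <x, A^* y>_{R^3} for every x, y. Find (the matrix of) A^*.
A^* = A^T =
[[2, -1],
 [-3, 3],
 [1, 3]]

For real matrices with standard dot products, the defining identity <Ax, y> = <x, A^* y> gives (Ax)^T y = x^T (A^*) y, i.e. x^T A^T y = x^T (A^*) y. Since this holds for all x, y, we must have A^* = A^T. Therefore
A^* =
[[2, -1],
 [-3, 3],
 [1, 3]].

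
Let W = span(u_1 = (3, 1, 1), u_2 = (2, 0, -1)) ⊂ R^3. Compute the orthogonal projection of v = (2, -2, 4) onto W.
proj_W(v) = (4/3, 4/3, 8/3)

Set up U = [u_1 | ... | u_2] ∈ R^(3×2). The projector onto W = col(U) is P = U (U^T U)^(-1) U^T.
Compute U^T U =
  [11, 5]
  [5, 5],
and U^T v = (8, 0).
Solve U^T U · c = U^T v for the coefficients: c = (4/3, -4/3). The projection is proj_W(v) = U c.
Check: (v - proj_W(v)) · u_1 = 0  (should be 0).
Check: (v - proj_W(v)) · u_2 = 0  (should be 0).
Result: proj_W(v) = (4/3, 4/3, 8/3).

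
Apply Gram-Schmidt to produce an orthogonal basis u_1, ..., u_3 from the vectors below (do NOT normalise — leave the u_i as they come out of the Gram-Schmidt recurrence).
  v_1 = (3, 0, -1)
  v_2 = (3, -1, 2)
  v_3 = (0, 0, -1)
Orthogonal basis:
  u_1 = (3, 0, -1)
  u_2 = (9/10, -1, 27/10)
  u_3 = (-3/91, -27/91, -9/91)

Apply the Gram-Schmidt recurrence
  u_1 = v_1
  u_i = v_i − Σ_{j<i} ((v_i · u_j) / (u_j · u_j)) · u_j.

Step by step this gives:
  u_1 = (3, 0, -1)
  u_2 = (9/10, -1, 27/10)
  u_3 = (-3/91, -27/91, -9/91)

Orthogonality check:
  u_2 · u_1 = 0 (should be 0)
  u_3 · u_1 = 0 (should be 0)
  u_3 · u_2 = 0 (should be 0)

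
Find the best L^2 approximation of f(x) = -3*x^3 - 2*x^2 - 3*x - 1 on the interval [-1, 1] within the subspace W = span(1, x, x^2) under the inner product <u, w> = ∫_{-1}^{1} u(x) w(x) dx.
g(x) = -2*x^2 - 24*x/5 - 1

The best approximation g ∈ W is the orthogonal projection of f onto W. Writing g = a_0 + a_1 x + a_2 x^2, the coefficients solve the normal equations G · a = b where
  G_{ij} = <φ_i, φ_j> and b_i = <f, φ_i>, with φ_0 = 1, φ_1 = x, φ_2 = x^2.
G =
  [2, 0, 2/3]
  [0, 2/3, 0]
  [2/3, 0, 2/5],
b = (-10/3, -16/5, -22/15).
Solving gives a_0 = -1, a_1 = -24/5, a_2 = -2, so
  g(x) = -2*x^2 - 24*x/5 - 1.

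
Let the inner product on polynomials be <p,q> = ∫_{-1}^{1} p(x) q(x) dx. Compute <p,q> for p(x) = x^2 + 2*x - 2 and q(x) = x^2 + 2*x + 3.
<p,q> = -124/15

Expand the product: p(x)·q(x) = x^4 + 4*x^3 + 5*x^2 + 2*x - 6.
∫_{-1}^{1} of each monomial x^k gives [2/(k+1) if k even, 0 if k odd]. Integrating term-by-term (or equivalently evaluating the antiderivative F(x) = x^5/5 + x^4 + 5*x^3/3 + x^2 - 6*x at the endpoints):
  F(1) − F(−1) = -32/15 − (92/15) = -124/15.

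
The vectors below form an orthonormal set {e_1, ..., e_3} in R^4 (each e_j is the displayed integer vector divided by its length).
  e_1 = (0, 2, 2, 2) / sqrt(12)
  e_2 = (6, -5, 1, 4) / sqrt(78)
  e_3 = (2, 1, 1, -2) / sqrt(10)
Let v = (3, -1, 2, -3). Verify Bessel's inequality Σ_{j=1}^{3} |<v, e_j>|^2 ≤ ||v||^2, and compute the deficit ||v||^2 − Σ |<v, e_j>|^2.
Σ |<v, e_j>|^2 = 102/5; ||v||^2 = 23; deficit = 13/5

Write each e_j = u_j / sqrt(<u_j, u_j>) where u_j is the displayed integer vector. Then <v, e_j> = <v, u_j> / sqrt(<u_j, u_j>), so |<v, e_j>|^2 = <v, u_j>^2 / <u_j, u_j>.
Coefficients: <v, e_1> = -4/sqrt(12), <v, e_2> = 13/sqrt(78), <v, e_3> = 13/sqrt(10).
Square and sum: Σ |<v, e_j>|^2 = 102/5.
Compute ||v||^2 = v·v = 23.
Deficit = 23 − 102/5 = 13/5 ≥ 0, confirming Bessel's inequality. (The deficit equals ||v − Σ <v,e_j> e_j||^2, the squared distance from v to span{e_j}.)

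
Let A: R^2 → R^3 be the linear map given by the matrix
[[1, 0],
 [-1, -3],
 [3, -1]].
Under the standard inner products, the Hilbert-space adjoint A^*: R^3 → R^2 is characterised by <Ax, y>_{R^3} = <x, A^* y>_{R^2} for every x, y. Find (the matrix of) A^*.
A^* = A^T =
[[1, -1, 3],
 [0, -3, -1]]

For real matrices with standard dot products, the defining identity <Ax, y> = <x, A^* y> gives (Ax)^T y = x^T (A^*) y, i.e. x^T A^T y = x^T (A^*) y. Since this holds for all x, y, we must have A^* = A^T. Therefore
A^* =
[[1, -1, 3],
 [0, -3, -1]].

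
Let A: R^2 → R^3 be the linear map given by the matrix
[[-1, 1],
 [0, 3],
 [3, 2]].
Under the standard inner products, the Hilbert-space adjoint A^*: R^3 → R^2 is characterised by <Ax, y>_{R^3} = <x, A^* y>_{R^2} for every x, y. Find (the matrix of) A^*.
A^* = A^T =
[[-1, 0, 3],
 [1, 3, 2]]

For real matrices with standard dot products, the defining identity <Ax, y> = <x, A^* y> gives (Ax)^T y = x^T (A^*) y, i.e. x^T A^T y = x^T (A^*) y. Since this holds for all x, y, we must have A^* = A^T. Therefore
A^* =
[[-1, 0, 3],
 [1, 3, 2]].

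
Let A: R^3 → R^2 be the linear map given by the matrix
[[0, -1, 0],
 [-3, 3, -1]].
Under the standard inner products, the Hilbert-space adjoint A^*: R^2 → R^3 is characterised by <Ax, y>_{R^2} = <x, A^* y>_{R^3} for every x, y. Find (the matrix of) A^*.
A^* = A^T =
[[0, -3],
 [-1, 3],
 [0, -1]]

For real matrices with standard dot products, the defining identity <Ax, y> = <x, A^* y> gives (Ax)^T y = x^T (A^*) y, i.e. x^T A^T y = x^T (A^*) y. Since this holds for all x, y, we must have A^* = A^T. Therefore
A^* =
[[0, -3],
 [-1, 3],
 [0, -1]].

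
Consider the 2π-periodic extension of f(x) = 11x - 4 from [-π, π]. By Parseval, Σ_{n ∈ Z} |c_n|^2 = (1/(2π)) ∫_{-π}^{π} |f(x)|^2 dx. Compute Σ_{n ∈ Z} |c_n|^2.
Σ |c_n|^2 = 121π^2/3 + 16

Expand and integrate term by term over [-π, π]:
  ∫ (11x)^2 dx = 121·(2π^3/3); ∫ 2·11·(-4)·x dx = 0 (odd integrand); ∫ (-4)^2 dx = 16·2π.
So (1/(2π)) ∫_{-π}^{π} (11x - 4)^2 dx = 121π^2/3 + 16 = 121π^2/3 + 16.
Parseval ⇒ Σ |c_n|^2 = 121π^2/3 + 16.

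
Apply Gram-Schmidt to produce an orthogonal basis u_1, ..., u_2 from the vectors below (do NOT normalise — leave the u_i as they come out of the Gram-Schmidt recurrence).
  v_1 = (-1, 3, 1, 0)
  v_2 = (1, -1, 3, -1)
Orthogonal basis:
  u_1 = (-1, 3, 1, 0)
  u_2 = (10/11, -8/11, 34/11, -1)

Apply the Gram-Schmidt recurrence
  u_1 = v_1
  u_i = v_i − Σ_{j<i} ((v_i · u_j) / (u_j · u_j)) · u_j.

Step by step this gives:
  u_1 = (-1, 3, 1, 0)
  u_2 = (10/11, -8/11, 34/11, -1)

Orthogonality check:
  u_2 · u_1 = 0 (should be 0)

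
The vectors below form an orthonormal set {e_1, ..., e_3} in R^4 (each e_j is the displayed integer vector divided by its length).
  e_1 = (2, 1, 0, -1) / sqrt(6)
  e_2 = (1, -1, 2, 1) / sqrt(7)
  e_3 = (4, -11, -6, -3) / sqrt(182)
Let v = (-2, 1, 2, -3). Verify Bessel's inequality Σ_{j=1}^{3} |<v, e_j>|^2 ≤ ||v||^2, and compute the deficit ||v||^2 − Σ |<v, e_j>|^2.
Σ |<v, e_j>|^2 = 42/13; ||v||^2 = 18; deficit = 192/13

Write each e_j = u_j / sqrt(<u_j, u_j>) where u_j is the displayed integer vector. Then <v, e_j> = <v, u_j> / sqrt(<u_j, u_j>), so |<v, e_j>|^2 = <v, u_j>^2 / <u_j, u_j>.
Coefficients: <v, e_1> = 0/sqrt(6), <v, e_2> = -2/sqrt(7), <v, e_3> = -22/sqrt(182).
Square and sum: Σ |<v, e_j>|^2 = 42/13.
Compute ||v||^2 = v·v = 18.
Deficit = 18 − 42/13 = 192/13 ≥ 0, confirming Bessel's inequality. (The deficit equals ||v − Σ <v,e_j> e_j||^2, the squared distance from v to span{e_j}.)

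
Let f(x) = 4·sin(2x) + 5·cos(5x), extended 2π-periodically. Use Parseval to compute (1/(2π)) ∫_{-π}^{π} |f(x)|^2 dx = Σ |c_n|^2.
Σ |c_n|^2 = 41/2

Expand |f|^2 and use orthogonality of {sin(nx), cos(mx)} on [-π, π]:
  ∫_{-π}^{π} sin(nx)^2 dx = π, ∫ cos(mx)^2 dx = π, and cross terms integrate to 0.
So ∫_{-π}^{π} f(x)^2 dx = 4^2 · π + 5^2 · π = (16 + 25)π.
Divide by 2π: (16 + 25)/2 = 41/2.
By Parseval, this equals Σ |c_n|^2.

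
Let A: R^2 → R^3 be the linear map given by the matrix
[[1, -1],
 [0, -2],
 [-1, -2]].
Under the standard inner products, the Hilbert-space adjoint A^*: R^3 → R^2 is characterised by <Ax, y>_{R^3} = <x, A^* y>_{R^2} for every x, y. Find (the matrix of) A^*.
A^* = A^T =
[[1, 0, -1],
 [-1, -2, -2]]

For real matrices with standard dot products, the defining identity <Ax, y> = <x, A^* y> gives (Ax)^T y = x^T (A^*) y, i.e. x^T A^T y = x^T (A^*) y. Since this holds for all x, y, we must have A^* = A^T. Therefore
A^* =
[[1, 0, -1],
 [-1, -2, -2]].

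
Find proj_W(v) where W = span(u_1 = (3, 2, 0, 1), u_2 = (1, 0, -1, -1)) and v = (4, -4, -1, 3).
proj_W(v) = (65/38, 17/19, -7/19, 3/38)

Set up U = [u_1 | ... | u_2] ∈ R^(4×2). The projector onto W = col(U) is P = U (U^T U)^(-1) U^T.
Compute U^T U =
  [14, 2]
  [2, 3],
and U^T v = (7, 2).
Solve U^T U · c = U^T v for the coefficients: c = (17/38, 7/19). The projection is proj_W(v) = U c.
Check: (v - proj_W(v)) · u_1 = 0  (should be 0).
Check: (v - proj_W(v)) · u_2 = 0  (should be 0).
Result: proj_W(v) = (65/38, 17/19, -7/19, 3/38).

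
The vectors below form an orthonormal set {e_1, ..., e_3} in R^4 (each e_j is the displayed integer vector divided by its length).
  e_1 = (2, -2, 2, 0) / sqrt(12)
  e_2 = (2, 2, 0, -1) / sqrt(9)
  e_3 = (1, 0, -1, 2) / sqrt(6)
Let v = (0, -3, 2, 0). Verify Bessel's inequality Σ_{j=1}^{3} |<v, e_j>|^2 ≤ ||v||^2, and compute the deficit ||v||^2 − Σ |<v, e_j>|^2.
Σ |<v, e_j>|^2 = 13; ||v||^2 = 13; deficit = 0

Write each e_j = u_j / sqrt(<u_j, u_j>) where u_j is the displayed integer vector. Then <v, e_j> = <v, u_j> / sqrt(<u_j, u_j>), so |<v, e_j>|^2 = <v, u_j>^2 / <u_j, u_j>.
Coefficients: <v, e_1> = 10/sqrt(12), <v, e_2> = -6/sqrt(9), <v, e_3> = -2/sqrt(6).
Square and sum: Σ |<v, e_j>|^2 = 13.
Compute ||v||^2 = v·v = 13.
Deficit = 13 − 13 = 0 ≥ 0, confirming Bessel's inequality. (The deficit equals ||v − Σ <v,e_j> e_j||^2, the squared distance from v to span{e_j}.)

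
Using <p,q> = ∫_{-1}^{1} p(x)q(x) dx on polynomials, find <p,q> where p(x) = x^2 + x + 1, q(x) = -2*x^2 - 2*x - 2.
<p,q> = -44/5

Expand the product: p(x)·q(x) = -2*x^4 - 4*x^3 - 6*x^2 - 4*x - 2.
∫_{-1}^{1} of each monomial x^k gives [2/(k+1) if k even, 0 if k odd]. Integrating term-by-term (or equivalently evaluating the antiderivative F(x) = -2*x^5/5 - x^4 - 2*x^3 - 2*x^2 - 2*x at the endpoints):
  F(1) − F(−1) = -37/5 − (7/5) = -44/5.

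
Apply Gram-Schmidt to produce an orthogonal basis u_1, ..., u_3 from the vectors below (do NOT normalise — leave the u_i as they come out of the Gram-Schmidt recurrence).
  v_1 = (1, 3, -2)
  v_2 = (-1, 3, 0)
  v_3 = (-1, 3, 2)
Orthogonal basis:
  u_1 = (1, 3, -2)
  u_2 = (-11/7, 9/7, 8/7)
  u_3 = (18/19, 6/19, 18/19)

Apply the Gram-Schmidt recurrence
  u_1 = v_1
  u_i = v_i − Σ_{j<i} ((v_i · u_j) / (u_j · u_j)) · u_j.

Step by step this gives:
  u_1 = (1, 3, -2)
  u_2 = (-11/7, 9/7, 8/7)
  u_3 = (18/19, 6/19, 18/19)

Orthogonality check:
  u_2 · u_1 = 0 (should be 0)
  u_3 · u_1 = 0 (should be 0)
  u_3 · u_2 = 0 (should be 0)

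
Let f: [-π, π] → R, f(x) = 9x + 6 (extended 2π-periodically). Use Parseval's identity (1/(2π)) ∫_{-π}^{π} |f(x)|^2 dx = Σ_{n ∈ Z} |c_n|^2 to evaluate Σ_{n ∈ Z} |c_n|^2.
Σ |c_n|^2 = 27π^2 + 36

Expand and integrate term by term over [-π, π]:
  ∫ (9x)^2 dx = 81·(2π^3/3); ∫ 2·9·(6)·x dx = 0 (odd integrand); ∫ 6^2 dx = 36·2π.
So (1/(2π)) ∫_{-π}^{π} (9x + 6)^2 dx = 81π^2/3 + 36 = 27π^2 + 36.
Parseval ⇒ Σ |c_n|^2 = 27π^2 + 36.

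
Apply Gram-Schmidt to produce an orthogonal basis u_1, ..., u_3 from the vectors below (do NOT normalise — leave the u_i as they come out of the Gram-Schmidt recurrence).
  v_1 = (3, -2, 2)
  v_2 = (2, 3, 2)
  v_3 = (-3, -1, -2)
Orthogonal basis:
  u_1 = (3, -2, 2)
  u_2 = (22/17, 59/17, 26/17)
  u_3 = (-20/91, -4/91, 2/7)

Apply the Gram-Schmidt recurrence
  u_1 = v_1
  u_i = v_i − Σ_{j<i} ((v_i · u_j) / (u_j · u_j)) · u_j.

Step by step this gives:
  u_1 = (3, -2, 2)
  u_2 = (22/17, 59/17, 26/17)
  u_3 = (-20/91, -4/91, 2/7)

Orthogonality check:
  u_2 · u_1 = 0 (should be 0)
  u_3 · u_1 = 0 (should be 0)
  u_3 · u_2 = 0 (should be 0)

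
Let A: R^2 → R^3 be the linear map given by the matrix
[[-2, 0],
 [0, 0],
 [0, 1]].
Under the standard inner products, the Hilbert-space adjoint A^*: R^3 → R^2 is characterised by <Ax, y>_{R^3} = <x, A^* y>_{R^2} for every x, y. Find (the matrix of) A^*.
A^* = A^T =
[[-2, 0, 0],
 [0, 0, 1]]

For real matrices with standard dot products, the defining identity <Ax, y> = <x, A^* y> gives (Ax)^T y = x^T (A^*) y, i.e. x^T A^T y = x^T (A^*) y. Since this holds for all x, y, we must have A^* = A^T. Therefore
A^* =
[[-2, 0, 0],
 [0, 0, 1]].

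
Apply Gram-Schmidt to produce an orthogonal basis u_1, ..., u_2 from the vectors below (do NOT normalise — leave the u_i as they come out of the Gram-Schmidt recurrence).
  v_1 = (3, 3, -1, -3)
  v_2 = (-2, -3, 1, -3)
Orthogonal basis:
  u_1 = (3, 3, -1, -3)
  u_2 = (-5/4, -9/4, 3/4, -15/4)

Apply the Gram-Schmidt recurrence
  u_1 = v_1
  u_i = v_i − Σ_{j<i} ((v_i · u_j) / (u_j · u_j)) · u_j.

Step by step this gives:
  u_1 = (3, 3, -1, -3)
  u_2 = (-5/4, -9/4, 3/4, -15/4)

Orthogonality check:
  u_2 · u_1 = 0 (should be 0)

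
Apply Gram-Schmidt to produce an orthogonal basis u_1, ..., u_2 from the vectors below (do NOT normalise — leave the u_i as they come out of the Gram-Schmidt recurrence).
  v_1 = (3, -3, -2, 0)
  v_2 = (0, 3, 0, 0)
Orthogonal basis:
  u_1 = (3, -3, -2, 0)
  u_2 = (27/22, 39/22, -9/11, 0)

Apply the Gram-Schmidt recurrence
  u_1 = v_1
  u_i = v_i − Σ_{j<i} ((v_i · u_j) / (u_j · u_j)) · u_j.

Step by step this gives:
  u_1 = (3, -3, -2, 0)
  u_2 = (27/22, 39/22, -9/11, 0)

Orthogonality check:
  u_2 · u_1 = 0 (should be 0)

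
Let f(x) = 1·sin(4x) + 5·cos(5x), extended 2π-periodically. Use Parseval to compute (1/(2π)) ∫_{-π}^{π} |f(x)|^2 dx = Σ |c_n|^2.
Σ |c_n|^2 = 13

Expand |f|^2 and use orthogonality of {sin(nx), cos(mx)} on [-π, π]:
  ∫_{-π}^{π} sin(nx)^2 dx = π, ∫ cos(mx)^2 dx = π, and cross terms integrate to 0.
So ∫_{-π}^{π} f(x)^2 dx = 1^2 · π + 5^2 · π = (1 + 25)π.
Divide by 2π: (1 + 25)/2 = 13.
By Parseval, this equals Σ |c_n|^2.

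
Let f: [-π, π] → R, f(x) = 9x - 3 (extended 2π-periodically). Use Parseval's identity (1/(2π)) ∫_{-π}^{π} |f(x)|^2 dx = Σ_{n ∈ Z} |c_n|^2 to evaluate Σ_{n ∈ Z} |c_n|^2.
Σ |c_n|^2 = 27π^2 + 9

Expand and integrate term by term over [-π, π]:
  ∫ (9x)^2 dx = 81·(2π^3/3); ∫ 2·9·(-3)·x dx = 0 (odd integrand); ∫ (-3)^2 dx = 9·2π.
So (1/(2π)) ∫_{-π}^{π} (9x - 3)^2 dx = 81π^2/3 + 9 = 27π^2 + 9.
Parseval ⇒ Σ |c_n|^2 = 27π^2 + 9.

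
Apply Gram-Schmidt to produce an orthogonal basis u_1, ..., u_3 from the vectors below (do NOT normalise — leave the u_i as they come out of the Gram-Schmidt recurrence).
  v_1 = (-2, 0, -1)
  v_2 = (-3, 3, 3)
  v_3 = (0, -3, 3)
Orthogonal basis:
  u_1 = (-2, 0, -1)
  u_2 = (-9/5, 3, 18/5)
  u_3 = (-15/14, -45/14, 15/7)

Apply the Gram-Schmidt recurrence
  u_1 = v_1
  u_i = v_i − Σ_{j<i} ((v_i · u_j) / (u_j · u_j)) · u_j.

Step by step this gives:
  u_1 = (-2, 0, -1)
  u_2 = (-9/5, 3, 18/5)
  u_3 = (-15/14, -45/14, 15/7)

Orthogonality check:
  u_2 · u_1 = 0 (should be 0)
  u_3 · u_1 = 0 (should be 0)
  u_3 · u_2 = 0 (should be 0)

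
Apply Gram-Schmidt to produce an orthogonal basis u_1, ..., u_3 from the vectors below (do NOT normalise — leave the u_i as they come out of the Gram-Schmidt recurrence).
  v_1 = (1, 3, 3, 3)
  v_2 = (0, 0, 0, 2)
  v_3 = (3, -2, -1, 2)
Orthogonal basis:
  u_1 = (1, 3, 3, 3)
  u_2 = (-3/14, -9/14, -9/14, 19/14)
  u_3 = (63/19, -20/19, -1/19, 0)

Apply the Gram-Schmidt recurrence
  u_1 = v_1
  u_i = v_i − Σ_{j<i} ((v_i · u_j) / (u_j · u_j)) · u_j.

Step by step this gives:
  u_1 = (1, 3, 3, 3)
  u_2 = (-3/14, -9/14, -9/14, 19/14)
  u_3 = (63/19, -20/19, -1/19, 0)

Orthogonality check:
  u_2 · u_1 = 0 (should be 0)
  u_3 · u_1 = 0 (should be 0)
  u_3 · u_2 = 0 (should be 0)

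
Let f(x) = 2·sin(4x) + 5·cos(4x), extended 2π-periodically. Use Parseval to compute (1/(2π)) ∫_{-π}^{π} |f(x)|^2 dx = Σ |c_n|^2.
Σ |c_n|^2 = 29/2

Expand |f|^2 and use orthogonality of {sin(nx), cos(mx)} on [-π, π]:
  ∫_{-π}^{π} sin(nx)^2 dx = π, ∫ cos(mx)^2 dx = π, and cross terms integrate to 0.
So ∫_{-π}^{π} f(x)^2 dx = 2^2 · π + 5^2 · π = (4 + 25)π.
Divide by 2π: (4 + 25)/2 = 29/2.
By Parseval, this equals Σ |c_n|^2.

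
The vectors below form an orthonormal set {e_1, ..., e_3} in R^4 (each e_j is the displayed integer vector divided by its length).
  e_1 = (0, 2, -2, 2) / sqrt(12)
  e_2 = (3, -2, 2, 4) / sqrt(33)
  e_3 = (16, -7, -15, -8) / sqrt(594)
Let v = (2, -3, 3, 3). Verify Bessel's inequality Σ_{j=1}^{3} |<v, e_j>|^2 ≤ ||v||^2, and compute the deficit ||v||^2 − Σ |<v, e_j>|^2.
Σ |<v, e_j>|^2 = 829/27; ||v||^2 = 31; deficit = 8/27

Write each e_j = u_j / sqrt(<u_j, u_j>) where u_j is the displayed integer vector. Then <v, e_j> = <v, u_j> / sqrt(<u_j, u_j>), so |<v, e_j>|^2 = <v, u_j>^2 / <u_j, u_j>.
Coefficients: <v, e_1> = -6/sqrt(12), <v, e_2> = 30/sqrt(33), <v, e_3> = -16/sqrt(594).
Square and sum: Σ |<v, e_j>|^2 = 829/27.
Compute ||v||^2 = v·v = 31.
Deficit = 31 − 829/27 = 8/27 ≥ 0, confirming Bessel's inequality. (The deficit equals ||v − Σ <v,e_j> e_j||^2, the squared distance from v to span{e_j}.)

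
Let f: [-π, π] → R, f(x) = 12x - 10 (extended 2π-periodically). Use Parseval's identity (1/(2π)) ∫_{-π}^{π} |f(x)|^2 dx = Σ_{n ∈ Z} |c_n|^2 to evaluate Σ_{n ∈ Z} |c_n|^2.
Σ |c_n|^2 = 48π^2 + 100

Expand and integrate term by term over [-π, π]:
  ∫ (12x)^2 dx = 144·(2π^3/3); ∫ 2·12·(-10)·x dx = 0 (odd integrand); ∫ (-10)^2 dx = 100·2π.
So (1/(2π)) ∫_{-π}^{π} (12x - 10)^2 dx = 144π^2/3 + 100 = 48π^2 + 100.
Parseval ⇒ Σ |c_n|^2 = 48π^2 + 100.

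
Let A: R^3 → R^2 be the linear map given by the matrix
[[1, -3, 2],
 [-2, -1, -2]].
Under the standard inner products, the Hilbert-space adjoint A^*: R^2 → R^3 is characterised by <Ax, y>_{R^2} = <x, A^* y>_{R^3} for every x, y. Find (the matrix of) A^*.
A^* = A^T =
[[1, -2],
 [-3, -1],
 [2, -2]]

For real matrices with standard dot products, the defining identity <Ax, y> = <x, A^* y> gives (Ax)^T y = x^T (A^*) y, i.e. x^T A^T y = x^T (A^*) y. Since this holds for all x, y, we must have A^* = A^T. Therefore
A^* =
[[1, -2],
 [-3, -1],
 [2, -2]].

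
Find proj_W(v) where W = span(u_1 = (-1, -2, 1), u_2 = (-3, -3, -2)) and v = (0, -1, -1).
proj_W(v) = (-56/83, -43/83, -59/83)

Set up U = [u_1 | ... | u_2] ∈ R^(3×2). The projector onto W = col(U) is P = U (U^T U)^(-1) U^T.
Compute U^T U =
  [6, 7]
  [7, 22],
and U^T v = (1, 5).
Solve U^T U · c = U^T v for the coefficients: c = (-13/83, 23/83). The projection is proj_W(v) = U c.
Check: (v - proj_W(v)) · u_1 = 0  (should be 0).
Check: (v - proj_W(v)) · u_2 = 0  (should be 0).
Result: proj_W(v) = (-56/83, -43/83, -59/83).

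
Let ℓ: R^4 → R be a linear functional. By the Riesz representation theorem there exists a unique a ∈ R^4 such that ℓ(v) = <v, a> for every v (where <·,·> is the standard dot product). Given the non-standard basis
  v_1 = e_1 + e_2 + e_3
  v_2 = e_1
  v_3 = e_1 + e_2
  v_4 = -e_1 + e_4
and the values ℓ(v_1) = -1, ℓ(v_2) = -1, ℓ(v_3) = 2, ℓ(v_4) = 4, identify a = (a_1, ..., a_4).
a = (-1, 3, -3, 3)

Write a = (a_1, ..., a_4) in the standard basis. For each basis vector v_i, ℓ(v_i) = <v_i, a> is a linear equation in the a_j's. Collect the n equations into a matrix system V a = ℓ, where row i of V is v_i (expressed in the standard basis). Since V is invertible (lower-triangular with 1s on the diagonal, up to permutation), solve by back-substitution:
  V =
[[1, 1, 1, 0],
 [1, 0, 0, 0],
 [1, 1, 0, 0],
 [-1, 0, 0, 1]]
  V a = (-1, -1, 2, 4)
Solving gives a = (-1, 3, -3, 3).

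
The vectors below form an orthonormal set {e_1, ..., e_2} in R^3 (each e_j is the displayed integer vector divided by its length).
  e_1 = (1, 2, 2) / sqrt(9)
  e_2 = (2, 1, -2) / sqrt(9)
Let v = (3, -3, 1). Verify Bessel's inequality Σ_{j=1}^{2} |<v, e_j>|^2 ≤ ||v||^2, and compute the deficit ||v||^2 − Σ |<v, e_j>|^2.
Σ |<v, e_j>|^2 = 2/9; ||v||^2 = 19; deficit = 169/9

Write each e_j = u_j / sqrt(<u_j, u_j>) where u_j is the displayed integer vector. Then <v, e_j> = <v, u_j> / sqrt(<u_j, u_j>), so |<v, e_j>|^2 = <v, u_j>^2 / <u_j, u_j>.
Coefficients: <v, e_1> = -1/sqrt(9), <v, e_2> = 1/sqrt(9).
Square and sum: Σ |<v, e_j>|^2 = 2/9.
Compute ||v||^2 = v·v = 19.
Deficit = 19 − 2/9 = 169/9 ≥ 0, confirming Bessel's inequality. (The deficit equals ||v − Σ <v,e_j> e_j||^2, the squared distance from v to span{e_j}.)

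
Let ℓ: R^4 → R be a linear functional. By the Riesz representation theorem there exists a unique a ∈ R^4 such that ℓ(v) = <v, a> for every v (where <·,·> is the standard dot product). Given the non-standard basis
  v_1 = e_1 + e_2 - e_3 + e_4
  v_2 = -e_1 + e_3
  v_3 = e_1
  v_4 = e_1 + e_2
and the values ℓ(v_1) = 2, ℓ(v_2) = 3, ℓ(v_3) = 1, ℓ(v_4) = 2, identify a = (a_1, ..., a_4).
a = (1, 1, 4, 4)

Write a = (a_1, ..., a_4) in the standard basis. For each basis vector v_i, ℓ(v_i) = <v_i, a> is a linear equation in the a_j's. Collect the n equations into a matrix system V a = ℓ, where row i of V is v_i (expressed in the standard basis). Since V is invertible (lower-triangular with 1s on the diagonal, up to permutation), solve by back-substitution:
  V =
[[1, 1, -1, 1],
 [-1, 0, 1, 0],
 [1, 0, 0, 0],
 [1, 1, 0, 0]]
  V a = (2, 3, 1, 2)
Solving gives a = (1, 1, 4, 4).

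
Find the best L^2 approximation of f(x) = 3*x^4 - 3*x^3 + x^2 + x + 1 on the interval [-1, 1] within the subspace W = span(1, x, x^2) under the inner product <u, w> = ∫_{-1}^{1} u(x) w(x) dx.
g(x) = 25*x^2/7 - 4*x/5 + 26/35

The best approximation g ∈ W is the orthogonal projection of f onto W. Writing g = a_0 + a_1 x + a_2 x^2, the coefficients solve the normal equations G · a = b where
  G_{ij} = <φ_i, φ_j> and b_i = <f, φ_i>, with φ_0 = 1, φ_1 = x, φ_2 = x^2.
G =
  [2, 0, 2/3]
  [0, 2/3, 0]
  [2/3, 0, 2/5],
b = (58/15, -8/15, 202/105).
Solving gives a_0 = 26/35, a_1 = -4/5, a_2 = 25/7, so
  g(x) = 25*x^2/7 - 4*x/5 + 26/35.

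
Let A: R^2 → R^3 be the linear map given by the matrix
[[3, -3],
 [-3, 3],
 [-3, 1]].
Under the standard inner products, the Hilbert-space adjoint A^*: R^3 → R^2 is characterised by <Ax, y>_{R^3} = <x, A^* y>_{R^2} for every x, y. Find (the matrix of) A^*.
A^* = A^T =
[[3, -3, -3],
 [-3, 3, 1]]

For real matrices with standard dot products, the defining identity <Ax, y> = <x, A^* y> gives (Ax)^T y = x^T (A^*) y, i.e. x^T A^T y = x^T (A^*) y. Since this holds for all x, y, we must have A^* = A^T. Therefore
A^* =
[[3, -3, -3],
 [-3, 3, 1]].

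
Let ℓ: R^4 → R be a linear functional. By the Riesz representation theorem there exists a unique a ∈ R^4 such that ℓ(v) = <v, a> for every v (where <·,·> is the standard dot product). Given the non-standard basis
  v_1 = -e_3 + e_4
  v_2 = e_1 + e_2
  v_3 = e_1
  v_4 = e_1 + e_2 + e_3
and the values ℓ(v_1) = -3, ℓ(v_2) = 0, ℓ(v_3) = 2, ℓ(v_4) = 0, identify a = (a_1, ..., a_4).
a = (2, -2, 0, -3)

Write a = (a_1, ..., a_4) in the standard basis. For each basis vector v_i, ℓ(v_i) = <v_i, a> is a linear equation in the a_j's. Collect the n equations into a matrix system V a = ℓ, where row i of V is v_i (expressed in the standard basis). Since V is invertible (lower-triangular with 1s on the diagonal, up to permutation), solve by back-substitution:
  V =
[[0, 0, -1, 1],
 [1, 1, 0, 0],
 [1, 0, 0, 0],
 [1, 1, 1, 0]]
  V a = (-3, 0, 2, 0)
Solving gives a = (2, -2, 0, -3).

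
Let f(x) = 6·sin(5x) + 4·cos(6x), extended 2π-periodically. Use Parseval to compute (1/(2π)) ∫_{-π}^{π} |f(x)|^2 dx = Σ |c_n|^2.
Σ |c_n|^2 = 26

Expand |f|^2 and use orthogonality of {sin(nx), cos(mx)} on [-π, π]:
  ∫_{-π}^{π} sin(nx)^2 dx = π, ∫ cos(mx)^2 dx = π, and cross terms integrate to 0.
So ∫_{-π}^{π} f(x)^2 dx = 6^2 · π + 4^2 · π = (36 + 16)π.
Divide by 2π: (36 + 16)/2 = 26.
By Parseval, this equals Σ |c_n|^2.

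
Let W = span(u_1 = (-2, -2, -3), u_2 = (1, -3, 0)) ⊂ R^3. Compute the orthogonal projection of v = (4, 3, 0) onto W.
proj_W(v) = (211/154, 327/154, 180/77)

Set up U = [u_1 | ... | u_2] ∈ R^(3×2). The projector onto W = col(U) is P = U (U^T U)^(-1) U^T.
Compute U^T U =
  [17, 4]
  [4, 10],
and U^T v = (-14, -5).
Solve U^T U · c = U^T v for the coefficients: c = (-60/77, -29/154). The projection is proj_W(v) = U c.
Check: (v - proj_W(v)) · u_1 = 0  (should be 0).
Check: (v - proj_W(v)) · u_2 = 0  (should be 0).
Result: proj_W(v) = (211/154, 327/154, 180/77).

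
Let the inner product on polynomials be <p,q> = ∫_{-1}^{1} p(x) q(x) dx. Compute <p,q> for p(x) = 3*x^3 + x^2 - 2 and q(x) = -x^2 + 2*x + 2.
<p,q> = -10/3

Expand the product: p(x)·q(x) = -3*x^5 + 5*x^4 + 8*x^3 + 4*x^2 - 4*x - 4.
∫_{-1}^{1} of each monomial x^k gives [2/(k+1) if k even, 0 if k odd]. Integrating term-by-term (or equivalently evaluating the antiderivative F(x) = -x^6/2 + x^5 + 2*x^4 + 4*x^3/3 - 2*x^2 - 4*x at the endpoints):
  F(1) − F(−1) = -13/6 − (7/6) = -10/3.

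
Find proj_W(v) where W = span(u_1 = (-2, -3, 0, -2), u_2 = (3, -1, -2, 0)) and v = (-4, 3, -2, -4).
proj_W(v) = (-628/229, -29/229, 332/229, -130/229)

Set up U = [u_1 | ... | u_2] ∈ R^(4×2). The projector onto W = col(U) is P = U (U^T U)^(-1) U^T.
Compute U^T U =
  [17, -3]
  [-3, 14],
and U^T v = (7, -11).
Solve U^T U · c = U^T v for the coefficients: c = (65/229, -166/229). The projection is proj_W(v) = U c.
Check: (v - proj_W(v)) · u_1 = 0  (should be 0).
Check: (v - proj_W(v)) · u_2 = 0  (should be 0).
Result: proj_W(v) = (-628/229, -29/229, 332/229, -130/229).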